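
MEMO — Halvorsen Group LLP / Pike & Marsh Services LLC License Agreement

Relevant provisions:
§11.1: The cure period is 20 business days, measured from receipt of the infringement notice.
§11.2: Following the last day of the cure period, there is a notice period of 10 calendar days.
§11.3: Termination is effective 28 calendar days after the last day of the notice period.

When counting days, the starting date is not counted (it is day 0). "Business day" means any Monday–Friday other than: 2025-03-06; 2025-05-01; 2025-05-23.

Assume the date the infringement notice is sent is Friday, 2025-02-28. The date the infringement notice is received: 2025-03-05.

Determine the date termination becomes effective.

The last day of the cure period: counting 20 business days from Wednesday, 2025-03-05 (Mar 7, Mar 10, Mar 11, Mar 12, …, Apr 1, Apr 2, Apr 3, skipping weekends and the listed holiday on Mar 6) reaches Thursday, 2025-04-03.
The last day of the notice period: 2025-04-03 + 10 days = 2025-04-13.
The date termination becomes effective: 2025-04-13 + 28 days = 2025-05-11.

2025-05-11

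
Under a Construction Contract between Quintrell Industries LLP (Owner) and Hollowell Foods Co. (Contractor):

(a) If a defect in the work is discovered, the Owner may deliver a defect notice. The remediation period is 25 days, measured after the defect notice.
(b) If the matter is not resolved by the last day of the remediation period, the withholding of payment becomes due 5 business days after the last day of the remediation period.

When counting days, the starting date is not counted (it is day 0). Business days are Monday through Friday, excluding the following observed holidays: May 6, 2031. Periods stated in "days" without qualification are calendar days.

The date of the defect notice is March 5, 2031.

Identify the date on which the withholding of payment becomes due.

April 4, 2031

Adding 25 calendar days to March 5, 2031 gives March 30, 2031, which is the last day of the remediation period.
The date on which the withholding of payment becomes due: counting 5 business days from Sunday, March 30, 2031 (Mar 31, Apr 1, Apr 2, Apr 3, Apr 4, skipping weekends) reaches Friday, April 4, 2031.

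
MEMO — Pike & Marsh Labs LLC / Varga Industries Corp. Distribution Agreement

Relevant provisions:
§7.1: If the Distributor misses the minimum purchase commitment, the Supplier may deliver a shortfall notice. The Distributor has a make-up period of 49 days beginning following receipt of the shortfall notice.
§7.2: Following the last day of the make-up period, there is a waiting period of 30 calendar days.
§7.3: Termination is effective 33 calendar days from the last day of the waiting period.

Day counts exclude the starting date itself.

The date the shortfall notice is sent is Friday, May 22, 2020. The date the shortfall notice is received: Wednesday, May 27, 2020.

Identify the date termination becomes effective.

The last day of the make-up period: 49 calendar days after May 27, 2020 is Jul 15, 2020.
The last day of the waiting period: 30 calendar days after Jul 15, 2020 is Aug 14, 2020.
The date termination becomes effective: Aug 14, 2020 + 33 days = Sep 16, 2020.

Sep 16, 2020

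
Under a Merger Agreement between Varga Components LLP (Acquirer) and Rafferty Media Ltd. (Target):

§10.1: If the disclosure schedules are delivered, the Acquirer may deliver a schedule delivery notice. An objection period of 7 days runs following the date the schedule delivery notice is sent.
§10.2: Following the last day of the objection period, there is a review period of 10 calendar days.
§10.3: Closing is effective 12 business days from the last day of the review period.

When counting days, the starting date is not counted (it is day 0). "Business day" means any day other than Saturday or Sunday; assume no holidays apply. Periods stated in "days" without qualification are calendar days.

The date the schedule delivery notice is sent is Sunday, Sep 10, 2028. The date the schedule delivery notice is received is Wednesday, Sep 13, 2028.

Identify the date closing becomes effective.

Oct 13, 2028

Adding 7 calendar days to Sep 10, 2028 gives Sep 17, 2028, which is the last day of the objection period.
The last day of the review period: Sep 17, 2028 + 10 days = Sep 27, 2028.
From Wednesday, Sep 27, 2028, 12 business days (Sep 28, Sep 29, Oct 2, Oct 3, …, Oct 11, Oct 12, Oct 13, skipping weekends) brings us to Friday, Oct 13, 2028, which is the date closing becomes effective.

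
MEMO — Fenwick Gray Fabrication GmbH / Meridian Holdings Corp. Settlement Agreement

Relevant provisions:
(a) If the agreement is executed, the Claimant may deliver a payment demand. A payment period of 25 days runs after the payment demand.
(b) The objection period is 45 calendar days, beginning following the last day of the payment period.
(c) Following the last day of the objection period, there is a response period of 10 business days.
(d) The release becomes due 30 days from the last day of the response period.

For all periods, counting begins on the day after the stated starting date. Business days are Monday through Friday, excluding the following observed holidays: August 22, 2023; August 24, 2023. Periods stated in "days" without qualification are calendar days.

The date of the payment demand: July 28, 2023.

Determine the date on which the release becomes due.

The last day of the payment period: July 28, 2023 + 25 days = August 22, 2023.
The last day of the objection period: 45 calendar days after August 22, 2023 is October 6, 2023.
From Friday, October 6, 2023, 10 business days (Oct 9, Oct 10, Oct 11, Oct 12, Oct 13, Oct 16, Oct 17, Oct 18, Oct 19, Oct 20, skipping weekends) brings us to Friday, October 20, 2023, which is the last day of the response period.
The date on which the release becomes due: 30 calendar days after October 20, 2023 is November 19, 2023.

November 19, 2023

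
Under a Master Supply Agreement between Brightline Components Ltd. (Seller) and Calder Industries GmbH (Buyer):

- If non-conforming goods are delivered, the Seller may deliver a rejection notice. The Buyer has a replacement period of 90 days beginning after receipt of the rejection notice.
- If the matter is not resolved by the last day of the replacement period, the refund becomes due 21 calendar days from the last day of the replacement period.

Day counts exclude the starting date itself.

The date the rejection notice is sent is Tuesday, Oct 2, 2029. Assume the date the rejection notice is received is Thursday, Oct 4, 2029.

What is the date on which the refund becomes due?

Jan 23, 2030

The last day of the replacement period: 90 calendar days after Oct 4, 2029 is Jan 2, 2030.
Adding 21 calendar days to Jan 2, 2030 gives Jan 23, 2030, which is the date on which the refund becomes due.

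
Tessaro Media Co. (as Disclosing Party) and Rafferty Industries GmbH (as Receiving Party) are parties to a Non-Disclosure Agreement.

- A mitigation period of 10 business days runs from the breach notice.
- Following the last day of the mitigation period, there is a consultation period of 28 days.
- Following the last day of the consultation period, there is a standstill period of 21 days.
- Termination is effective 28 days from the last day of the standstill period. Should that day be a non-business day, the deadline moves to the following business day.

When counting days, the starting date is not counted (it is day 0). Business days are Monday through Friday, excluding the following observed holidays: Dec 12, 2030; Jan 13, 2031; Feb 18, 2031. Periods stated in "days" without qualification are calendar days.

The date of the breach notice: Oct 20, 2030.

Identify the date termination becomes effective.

The last day of the mitigation period: counting 10 business days from Sunday, Oct 20, 2030 (Oct 21, Oct 22, Oct 23, Oct 24, Oct 25, Oct 28, Oct 29, Oct 30, Oct 31, Nov 1, skipping weekends) reaches Friday, Nov 1, 2030.
Adding 28 calendar days to Nov 1, 2030 gives Nov 29, 2030, which is the last day of the consultation period.
The last day of the standstill period: 21 calendar days after Nov 29, 2030 is Dec 20, 2030.
The date termination becomes effective: 28 calendar days after Dec 20, 2030 is Jan 17, 2031. Jan 17, 2031 is a Friday and is not a listed holiday, so no roll-forward applies.

Jan 17, 2031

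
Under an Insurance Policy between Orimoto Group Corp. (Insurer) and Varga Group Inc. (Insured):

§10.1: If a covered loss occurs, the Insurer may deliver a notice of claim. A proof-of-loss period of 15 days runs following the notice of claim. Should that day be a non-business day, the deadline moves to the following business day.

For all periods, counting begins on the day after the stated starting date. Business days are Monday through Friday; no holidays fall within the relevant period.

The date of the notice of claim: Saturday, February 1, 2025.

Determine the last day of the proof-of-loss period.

February 17, 2025

The last day of the proof-of-loss period: 15 calendar days after February 1, 2025 is February 16, 2025. That falls on a Sunday, so it rolls to the next business day, Monday, February 17, 2025.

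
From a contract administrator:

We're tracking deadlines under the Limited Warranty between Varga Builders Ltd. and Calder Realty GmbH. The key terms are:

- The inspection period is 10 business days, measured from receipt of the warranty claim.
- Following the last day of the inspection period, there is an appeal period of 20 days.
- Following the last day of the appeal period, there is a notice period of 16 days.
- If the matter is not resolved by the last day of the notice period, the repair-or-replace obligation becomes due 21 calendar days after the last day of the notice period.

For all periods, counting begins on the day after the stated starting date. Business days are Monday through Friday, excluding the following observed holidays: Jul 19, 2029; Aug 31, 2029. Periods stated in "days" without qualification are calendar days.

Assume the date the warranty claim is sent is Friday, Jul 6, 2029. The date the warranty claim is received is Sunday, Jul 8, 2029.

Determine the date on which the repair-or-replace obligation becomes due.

Sep 18, 2029

The last day of the inspection period: counting 10 business days from Sunday, Jul 8, 2029 (Jul 9, Jul 10, Jul 11, Jul 12, Jul 13, Jul 16, Jul 17, Jul 18, Jul 20, Jul 23, skipping weekends and the listed holiday on Jul 19) reaches Monday, Jul 23, 2029.
The last day of the appeal period: Jul 23, 2029 + 20 days = Aug 12, 2029.
The last day of the notice period: 16 calendar days after Aug 12, 2029 is Aug 28, 2029.
The date on which the repair-or-replace obligation becomes due: 21 calendar days after Aug 28, 2029 is Sep 18, 2029.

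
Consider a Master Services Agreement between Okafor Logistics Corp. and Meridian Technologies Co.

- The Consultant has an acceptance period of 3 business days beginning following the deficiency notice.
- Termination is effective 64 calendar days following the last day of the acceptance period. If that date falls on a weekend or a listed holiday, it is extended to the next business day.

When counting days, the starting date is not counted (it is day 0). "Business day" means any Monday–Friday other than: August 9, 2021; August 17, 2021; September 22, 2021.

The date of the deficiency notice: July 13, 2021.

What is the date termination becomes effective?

September 20, 2021

The last day of the acceptance period: 3 business days after Tuesday, July 13, 2021, skipping weekends — Jul 14, Jul 15, Jul 16 — lands on Friday, July 16, 2021.
The date termination becomes effective: 64 calendar days after July 16, 2021 is September 18, 2021. That falls on a Saturday, so it rolls to the next business day, Monday, September 20, 2021.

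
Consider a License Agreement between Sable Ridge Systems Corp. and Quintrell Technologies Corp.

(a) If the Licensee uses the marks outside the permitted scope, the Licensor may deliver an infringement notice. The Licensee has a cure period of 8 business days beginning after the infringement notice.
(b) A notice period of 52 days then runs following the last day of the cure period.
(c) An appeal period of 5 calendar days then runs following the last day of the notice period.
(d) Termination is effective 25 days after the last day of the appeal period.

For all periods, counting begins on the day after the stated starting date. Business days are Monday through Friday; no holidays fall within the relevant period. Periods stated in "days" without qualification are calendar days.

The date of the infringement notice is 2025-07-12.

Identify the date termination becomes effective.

2025-10-13

The last day of the cure period: counting 8 business days from Saturday, 2025-07-12 (Jul 14, Jul 15, Jul 16, Jul 17, Jul 18, Jul 21, Jul 22, Jul 23, skipping weekends) reaches Wednesday, 2025-07-23.
Adding 52 calendar days to 2025-07-23 gives 2025-09-13, which is the last day of the notice period.
The last day of the appeal period: 2025-09-13 + 5 days = 2025-09-18.
The date termination becomes effective: 25 calendar days after 2025-09-18 is 2025-10-13.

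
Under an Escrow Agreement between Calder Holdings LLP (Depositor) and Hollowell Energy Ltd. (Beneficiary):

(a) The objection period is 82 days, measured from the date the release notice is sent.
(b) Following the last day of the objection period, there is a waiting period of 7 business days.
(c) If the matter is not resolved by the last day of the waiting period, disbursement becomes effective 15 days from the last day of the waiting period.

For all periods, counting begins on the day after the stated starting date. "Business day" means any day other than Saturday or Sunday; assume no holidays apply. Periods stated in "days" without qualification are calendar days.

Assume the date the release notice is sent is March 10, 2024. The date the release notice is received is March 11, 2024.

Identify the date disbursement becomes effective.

June 26, 2024

Adding 82 calendar days to March 10, 2024 gives May 31, 2024, which is the last day of the objection period.
The last day of the waiting period: 7 business days after Friday, May 31, 2024, skipping weekends — Jun 3, Jun 4, Jun 5, Jun 6, Jun 7, Jun 10, Jun 11 — lands on Tuesday, June 11, 2024.
The date disbursement becomes effective: June 11, 2024 + 15 days = June 26, 2024.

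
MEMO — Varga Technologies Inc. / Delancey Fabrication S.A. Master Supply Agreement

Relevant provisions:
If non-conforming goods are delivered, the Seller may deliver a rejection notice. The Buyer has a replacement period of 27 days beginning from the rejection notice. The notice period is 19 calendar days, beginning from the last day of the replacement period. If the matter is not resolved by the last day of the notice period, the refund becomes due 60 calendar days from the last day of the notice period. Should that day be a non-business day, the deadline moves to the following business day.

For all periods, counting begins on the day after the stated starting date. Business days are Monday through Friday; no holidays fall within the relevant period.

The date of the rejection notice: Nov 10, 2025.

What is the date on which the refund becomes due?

Adding 27 calendar days to Nov 10, 2025 gives Dec 7, 2025, which is the last day of the replacement period.
Adding 19 calendar days to Dec 7, 2025 gives Dec 26, 2025, which is the last day of the notice period.
The date on which the refund becomes due: Dec 26, 2025 + 60 days = Feb 24, 2026. Feb 24, 2026 is a Tuesday, so no roll-forward applies.

Feb 24, 2026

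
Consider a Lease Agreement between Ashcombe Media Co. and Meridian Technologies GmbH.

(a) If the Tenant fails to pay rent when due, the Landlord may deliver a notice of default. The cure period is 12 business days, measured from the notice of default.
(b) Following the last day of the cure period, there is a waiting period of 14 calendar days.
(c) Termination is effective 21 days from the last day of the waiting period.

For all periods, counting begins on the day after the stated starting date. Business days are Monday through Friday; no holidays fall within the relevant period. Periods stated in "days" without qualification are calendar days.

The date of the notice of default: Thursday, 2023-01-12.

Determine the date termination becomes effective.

The last day of the cure period: 12 business days after Thursday, 2023-01-12, skipping weekends — Jan 13, Jan 16, Jan 17, Jan 18, …, Jan 26, Jan 27, Jan 30 — lands on Monday, 2023-01-30.
The last day of the waiting period: 2023-01-30 + 14 days = 2023-02-13.
Adding 21 calendar days to 2023-02-13 gives 2023-03-06, which is the date termination becomes effective.

2023-03-06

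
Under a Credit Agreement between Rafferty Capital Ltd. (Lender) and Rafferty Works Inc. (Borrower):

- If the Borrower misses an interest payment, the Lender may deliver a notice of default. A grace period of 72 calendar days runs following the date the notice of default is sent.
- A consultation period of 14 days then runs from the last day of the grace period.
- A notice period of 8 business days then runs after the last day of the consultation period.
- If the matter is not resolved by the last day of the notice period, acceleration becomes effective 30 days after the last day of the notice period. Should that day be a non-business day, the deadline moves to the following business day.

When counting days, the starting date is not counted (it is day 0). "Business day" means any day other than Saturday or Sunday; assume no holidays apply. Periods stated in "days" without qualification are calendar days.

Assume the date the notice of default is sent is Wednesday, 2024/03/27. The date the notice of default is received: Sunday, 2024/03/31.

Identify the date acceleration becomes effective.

2024/08/02

Adding 72 calendar days to 2024/03/27 gives 2024/06/07, which is the last day of the grace period.
The last day of the consultation period: 2024/06/07 + 14 days = 2024/06/21.
From Friday, 2024/06/21, 8 business days (Jun 24, Jun 25, Jun 26, Jun 27, Jun 28, Jul 1, Jul 2, Jul 3, skipping weekends) brings us to Wednesday, 2024/07/03, which is the last day of the notice period.
Adding 30 calendar days to 2024/07/03 gives 2024/08/02, which is the date acceleration becomes effective. 2024/08/02 is a Friday, so no roll-forward applies.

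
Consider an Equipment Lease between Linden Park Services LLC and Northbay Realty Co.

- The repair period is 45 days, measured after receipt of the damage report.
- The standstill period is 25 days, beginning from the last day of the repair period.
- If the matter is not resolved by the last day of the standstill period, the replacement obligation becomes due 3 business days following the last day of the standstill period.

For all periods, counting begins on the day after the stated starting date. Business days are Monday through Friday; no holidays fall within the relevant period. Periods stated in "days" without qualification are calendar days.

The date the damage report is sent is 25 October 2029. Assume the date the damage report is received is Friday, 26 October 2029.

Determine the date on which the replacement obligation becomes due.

9 January 2030

Adding 45 calendar days to 26 October 2029 gives 10 December 2029, which is the last day of the repair period.
The last day of the standstill period: 10 December 2029 + 25 days = 4 January 2030.
The date on which the replacement obligation becomes due: counting 3 business days from Friday, 4 January 2030 (Jan 7, Jan 8, Jan 9, skipping weekends) reaches Wednesday, 9 January 2030.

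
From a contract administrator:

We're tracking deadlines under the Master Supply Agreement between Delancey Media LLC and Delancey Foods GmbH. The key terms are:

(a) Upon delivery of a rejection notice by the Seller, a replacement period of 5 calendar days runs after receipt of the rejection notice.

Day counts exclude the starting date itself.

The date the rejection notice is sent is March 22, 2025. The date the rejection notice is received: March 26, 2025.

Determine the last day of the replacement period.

March 31, 2025

The last day of the replacement period: 5 calendar days after March 26, 2025 is March 31, 2025.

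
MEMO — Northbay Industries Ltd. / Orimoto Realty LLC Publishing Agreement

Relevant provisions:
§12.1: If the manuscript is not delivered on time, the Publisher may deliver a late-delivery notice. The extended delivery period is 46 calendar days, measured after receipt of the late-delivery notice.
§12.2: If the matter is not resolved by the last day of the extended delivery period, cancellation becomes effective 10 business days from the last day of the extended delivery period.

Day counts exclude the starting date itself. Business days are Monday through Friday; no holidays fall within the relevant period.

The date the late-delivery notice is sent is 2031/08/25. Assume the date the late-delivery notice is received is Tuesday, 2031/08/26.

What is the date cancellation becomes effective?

Adding 46 calendar days to 2031/08/26 gives 2031/10/11, which is the last day of the extended delivery period.
The date cancellation becomes effective: 10 business days after Saturday, 2031/10/11, skipping weekends — Oct 13, Oct 14, Oct 15, Oct 16, Oct 17, Oct 20, Oct 21, Oct 22, Oct 23, Oct 24 — lands on Friday, 2031/10/24.

2031/10/24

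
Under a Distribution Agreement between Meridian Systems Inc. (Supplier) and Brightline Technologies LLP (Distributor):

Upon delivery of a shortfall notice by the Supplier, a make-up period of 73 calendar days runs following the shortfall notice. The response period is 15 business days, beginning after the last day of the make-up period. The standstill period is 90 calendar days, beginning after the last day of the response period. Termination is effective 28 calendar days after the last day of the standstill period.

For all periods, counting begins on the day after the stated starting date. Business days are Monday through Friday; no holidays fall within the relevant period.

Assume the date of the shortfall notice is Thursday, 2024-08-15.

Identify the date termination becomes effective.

The last day of the make-up period: 2024-08-15 + 73 days = 2024-10-27.
The last day of the response period: 15 business days after Sunday, 2024-10-27, skipping weekends — Oct 28, Oct 29, Oct 30, Oct 31, …, Nov 13, Nov 14, Nov 15 — lands on Friday, 2024-11-15.
Adding 90 calendar days to 2024-11-15 gives 2025-02-13, which is the last day of the standstill period.
The date termination becomes effective: 28 calendar days after 2025-02-13 is 2025-03-13.

2025-03-13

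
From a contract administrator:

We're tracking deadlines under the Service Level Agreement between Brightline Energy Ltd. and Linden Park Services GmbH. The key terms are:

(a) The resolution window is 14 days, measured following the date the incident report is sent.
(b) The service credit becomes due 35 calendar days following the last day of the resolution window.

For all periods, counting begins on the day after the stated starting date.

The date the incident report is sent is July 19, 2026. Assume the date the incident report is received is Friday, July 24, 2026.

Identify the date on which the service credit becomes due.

September 6, 2026

Adding 14 calendar days to July 19, 2026 gives August 2, 2026, which is the last day of the resolution window.
Adding 35 calendar days to August 2, 2026 gives September 6, 2026, which is the date on which the service credit becomes due.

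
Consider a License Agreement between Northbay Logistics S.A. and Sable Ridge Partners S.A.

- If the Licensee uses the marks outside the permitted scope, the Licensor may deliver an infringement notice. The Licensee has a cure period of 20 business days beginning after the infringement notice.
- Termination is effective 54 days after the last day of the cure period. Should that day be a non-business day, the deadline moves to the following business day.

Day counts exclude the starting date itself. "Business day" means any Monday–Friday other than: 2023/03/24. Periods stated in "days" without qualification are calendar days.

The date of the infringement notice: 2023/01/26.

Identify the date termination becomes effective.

2023/04/18

The last day of the cure period: counting 20 business days from Thursday, 2023/01/26 (Jan 27, Jan 30, Jan 31, Feb 1, …, Feb 21, Feb 22, Feb 23, skipping weekends) reaches Thursday, 2023/02/23.
The date termination becomes effective: 54 calendar days after 2023/02/23 is 2023/04/18. 2023/04/18 is a Tuesday and is not a listed holiday, so no roll-forward applies.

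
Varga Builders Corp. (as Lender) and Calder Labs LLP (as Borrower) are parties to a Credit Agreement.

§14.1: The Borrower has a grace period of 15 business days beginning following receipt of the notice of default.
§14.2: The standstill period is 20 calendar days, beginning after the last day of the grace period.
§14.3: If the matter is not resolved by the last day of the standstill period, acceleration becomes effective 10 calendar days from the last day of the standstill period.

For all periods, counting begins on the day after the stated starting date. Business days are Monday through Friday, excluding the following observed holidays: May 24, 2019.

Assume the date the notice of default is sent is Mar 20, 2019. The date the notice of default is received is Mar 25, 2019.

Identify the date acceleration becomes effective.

May 15, 2019

The last day of the grace period: 15 business days after Monday, Mar 25, 2019, skipping weekends — Mar 26, Mar 27, Mar 28, Mar 29, …, Apr 11, Apr 12, Apr 15 — lands on Monday, Apr 15, 2019.
The last day of the standstill period: 20 calendar days after Apr 15, 2019 is May 5, 2019.
Adding 10 calendar days to May 5, 2019 gives May 15, 2019, which is the date acceleration becomes effective.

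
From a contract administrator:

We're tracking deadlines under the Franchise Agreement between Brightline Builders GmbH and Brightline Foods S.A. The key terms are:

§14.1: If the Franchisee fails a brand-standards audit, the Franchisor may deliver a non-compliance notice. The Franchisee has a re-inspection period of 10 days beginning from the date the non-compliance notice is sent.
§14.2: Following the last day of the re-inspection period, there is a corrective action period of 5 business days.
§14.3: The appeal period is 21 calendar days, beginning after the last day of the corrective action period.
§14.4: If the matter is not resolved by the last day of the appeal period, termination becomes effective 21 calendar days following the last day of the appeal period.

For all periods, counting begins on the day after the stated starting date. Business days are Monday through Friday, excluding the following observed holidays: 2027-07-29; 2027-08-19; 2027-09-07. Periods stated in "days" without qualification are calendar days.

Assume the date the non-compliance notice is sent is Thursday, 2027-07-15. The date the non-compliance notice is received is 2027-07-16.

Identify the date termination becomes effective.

2027-09-13

The last day of the re-inspection period: 10 calendar days after 2027-07-15 is 2027-07-25.
From Sunday, 2027-07-25, 5 business days (Jul 26, Jul 27, Jul 28, Jul 30, Aug 2, skipping weekends and the listed holiday on Jul 29) brings us to Monday, 2027-08-02, which is the last day of the corrective action period.
The last day of the appeal period: 2027-08-02 + 21 days = 2027-08-23.
The date termination becomes effective: 2027-08-23 + 21 days = 2027-09-13.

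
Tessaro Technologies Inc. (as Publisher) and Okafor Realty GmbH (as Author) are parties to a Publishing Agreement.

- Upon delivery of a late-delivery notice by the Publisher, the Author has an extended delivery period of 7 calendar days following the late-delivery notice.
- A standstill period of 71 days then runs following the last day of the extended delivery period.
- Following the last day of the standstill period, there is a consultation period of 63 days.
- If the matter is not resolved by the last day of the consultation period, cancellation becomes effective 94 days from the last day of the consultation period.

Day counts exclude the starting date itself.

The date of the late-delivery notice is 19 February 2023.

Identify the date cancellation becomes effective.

Adding 7 calendar days to 19 February 2023 gives 26 February 2023, which is the last day of the extended delivery period.
The last day of the standstill period: 26 February 2023 + 71 days = 8 May 2023.
The last day of the consultation period: 8 May 2023 + 63 days = 10 July 2023.
Adding 94 calendar days to 10 July 2023 gives 12 October 2023, which is the date cancellation becomes effective.

12 October 2023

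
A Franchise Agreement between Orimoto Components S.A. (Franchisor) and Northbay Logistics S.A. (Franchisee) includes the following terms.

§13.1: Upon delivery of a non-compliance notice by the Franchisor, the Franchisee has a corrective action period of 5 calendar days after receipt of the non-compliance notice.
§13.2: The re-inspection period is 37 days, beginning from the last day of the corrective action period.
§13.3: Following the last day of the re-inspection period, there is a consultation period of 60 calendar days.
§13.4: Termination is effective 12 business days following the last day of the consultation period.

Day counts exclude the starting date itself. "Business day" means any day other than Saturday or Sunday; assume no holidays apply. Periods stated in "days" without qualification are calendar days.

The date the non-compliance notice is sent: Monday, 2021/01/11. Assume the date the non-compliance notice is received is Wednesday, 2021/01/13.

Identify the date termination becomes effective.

Adding 5 calendar days to 2021/01/13 gives 2021/01/18, which is the last day of the corrective action period.
Adding 37 calendar days to 2021/01/18 gives 2021/02/24, which is the last day of the re-inspection period.
The last day of the consultation period: 60 calendar days after 2021/02/24 is 2021/04/25.
The date termination becomes effective: 12 business days after Sunday, 2021/04/25, skipping weekends — Apr 26, Apr 27, Apr 28, Apr 29, …, May 7, May 10, May 11 — lands on Tuesday, 2021/05/11.

2021/05/11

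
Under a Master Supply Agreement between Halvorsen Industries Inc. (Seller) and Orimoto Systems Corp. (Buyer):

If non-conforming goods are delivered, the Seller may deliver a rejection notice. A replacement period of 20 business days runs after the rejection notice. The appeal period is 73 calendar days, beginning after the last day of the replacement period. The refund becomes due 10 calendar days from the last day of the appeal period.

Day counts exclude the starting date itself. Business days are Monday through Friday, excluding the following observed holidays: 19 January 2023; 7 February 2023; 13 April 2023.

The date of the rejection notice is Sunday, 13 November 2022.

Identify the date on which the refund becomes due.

2 March 2023

The last day of the replacement period: counting 20 business days from Sunday, 13 November 2022 (Nov 14, Nov 15, Nov 16, Nov 17, …, Dec 7, Dec 8, Dec 9, skipping weekends) reaches Friday, 9 December 2022.
The last day of the appeal period: 73 calendar days after 9 December 2022 is 20 February 2023.
Adding 10 calendar days to 20 February 2023 gives 2 March 2023, which is the date on which the refund becomes due.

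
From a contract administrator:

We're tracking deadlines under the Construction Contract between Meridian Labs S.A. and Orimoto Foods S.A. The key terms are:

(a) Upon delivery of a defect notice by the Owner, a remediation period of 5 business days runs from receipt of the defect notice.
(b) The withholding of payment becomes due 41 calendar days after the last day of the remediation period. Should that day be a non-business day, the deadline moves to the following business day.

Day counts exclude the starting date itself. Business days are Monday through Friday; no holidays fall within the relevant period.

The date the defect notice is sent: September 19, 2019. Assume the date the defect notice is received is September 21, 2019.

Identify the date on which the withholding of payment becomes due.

The last day of the remediation period: counting 5 business days from Saturday, September 21, 2019 (Sep 23, Sep 24, Sep 25, Sep 26, Sep 27, skipping weekends) reaches Friday, September 27, 2019.
Adding 41 calendar days to September 27, 2019 gives November 7, 2019, which is the date on which the withholding of payment becomes due. November 7, 2019 is a Thursday, so no roll-forward applies.

November 7, 2019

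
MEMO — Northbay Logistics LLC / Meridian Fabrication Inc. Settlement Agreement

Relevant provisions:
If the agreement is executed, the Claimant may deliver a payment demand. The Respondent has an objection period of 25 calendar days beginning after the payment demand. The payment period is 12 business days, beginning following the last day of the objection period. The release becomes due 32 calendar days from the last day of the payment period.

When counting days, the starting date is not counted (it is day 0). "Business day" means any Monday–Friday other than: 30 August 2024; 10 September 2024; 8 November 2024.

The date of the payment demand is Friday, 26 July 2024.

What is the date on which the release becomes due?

The last day of the objection period: 26 July 2024 + 25 days = 20 August 2024.
The last day of the payment period: 12 business days after Tuesday, 20 August 2024, skipping weekends and the listed holiday on Aug 30 — Aug 21, Aug 22, Aug 23, Aug 26, …, Sep 4, Sep 5, Sep 6 — lands on Friday, 6 September 2024.
The date on which the release becomes due: 6 September 2024 + 32 days = 8 October 2024.

8 October 2024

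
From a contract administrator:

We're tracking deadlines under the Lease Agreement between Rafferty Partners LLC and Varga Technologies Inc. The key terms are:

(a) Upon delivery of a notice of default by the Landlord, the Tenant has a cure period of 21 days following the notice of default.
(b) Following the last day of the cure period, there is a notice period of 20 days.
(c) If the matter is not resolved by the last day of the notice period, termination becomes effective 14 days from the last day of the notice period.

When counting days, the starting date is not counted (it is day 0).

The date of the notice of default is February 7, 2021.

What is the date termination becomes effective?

The last day of the cure period: February 7, 2021 + 21 days = February 28, 2021.
Adding 20 calendar days to February 28, 2021 gives March 20, 2021, which is the last day of the notice period.
Adding 14 calendar days to March 20, 2021 gives April 3, 2021, which is the date termination becomes effective.

April 3, 2021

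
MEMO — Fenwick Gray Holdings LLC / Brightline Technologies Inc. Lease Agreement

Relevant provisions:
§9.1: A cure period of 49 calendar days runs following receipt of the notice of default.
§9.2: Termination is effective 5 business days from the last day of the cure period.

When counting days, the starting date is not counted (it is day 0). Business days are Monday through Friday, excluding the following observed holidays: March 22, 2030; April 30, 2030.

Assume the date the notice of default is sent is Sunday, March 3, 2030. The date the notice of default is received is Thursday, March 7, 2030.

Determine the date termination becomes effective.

The last day of the cure period: March 7, 2030 + 49 days = April 25, 2030.
The date termination becomes effective: counting 5 business days from Thursday, April 25, 2030 (Apr 26, Apr 29, May 1, May 2, May 3, skipping weekends and the listed holiday on Apr 30) reaches Friday, May 3, 2030.

May 3, 2030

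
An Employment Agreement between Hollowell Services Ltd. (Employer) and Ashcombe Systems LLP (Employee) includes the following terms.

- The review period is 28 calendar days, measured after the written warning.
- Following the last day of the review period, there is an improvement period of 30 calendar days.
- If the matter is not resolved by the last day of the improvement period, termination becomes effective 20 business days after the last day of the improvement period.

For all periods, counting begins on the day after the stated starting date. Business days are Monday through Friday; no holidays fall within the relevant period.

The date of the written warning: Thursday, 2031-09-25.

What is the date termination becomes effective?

The last day of the review period: 2031-09-25 + 28 days = 2031-10-23.
Adding 30 calendar days to 2031-10-23 gives 2031-11-22, which is the last day of the improvement period.
The date termination becomes effective: counting 20 business days from Saturday, 2031-11-22 (Nov 24, Nov 25, Nov 26, Nov 27, …, Dec 17, Dec 18, Dec 19, skipping weekends) reaches Friday, 2031-12-19.

2031-12-19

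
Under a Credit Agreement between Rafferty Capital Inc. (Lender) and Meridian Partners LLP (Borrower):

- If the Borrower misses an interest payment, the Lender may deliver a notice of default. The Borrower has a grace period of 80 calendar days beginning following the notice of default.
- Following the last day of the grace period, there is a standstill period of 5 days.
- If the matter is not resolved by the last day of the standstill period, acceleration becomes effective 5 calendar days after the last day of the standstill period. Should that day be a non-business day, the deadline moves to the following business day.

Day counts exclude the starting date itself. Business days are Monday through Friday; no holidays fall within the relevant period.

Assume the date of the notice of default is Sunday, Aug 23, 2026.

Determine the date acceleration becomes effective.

The last day of the grace period: 80 calendar days after Aug 23, 2026 is Nov 11, 2026.
The last day of the standstill period: Nov 11, 2026 + 5 days = Nov 16, 2026.
Adding 5 calendar days to Nov 16, 2026 gives Nov 21, 2026, which is the date acceleration becomes effective. That falls on a Saturday, so it rolls to the next business day, Monday, Nov 23, 2026.

Nov 23, 2026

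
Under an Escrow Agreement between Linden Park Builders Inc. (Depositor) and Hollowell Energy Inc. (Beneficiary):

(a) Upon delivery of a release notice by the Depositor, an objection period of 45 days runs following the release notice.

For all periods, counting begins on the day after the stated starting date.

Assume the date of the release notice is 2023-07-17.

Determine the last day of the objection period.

2023-08-31

The last day of the objection period: 2023-07-17 + 45 days = 2023-08-31.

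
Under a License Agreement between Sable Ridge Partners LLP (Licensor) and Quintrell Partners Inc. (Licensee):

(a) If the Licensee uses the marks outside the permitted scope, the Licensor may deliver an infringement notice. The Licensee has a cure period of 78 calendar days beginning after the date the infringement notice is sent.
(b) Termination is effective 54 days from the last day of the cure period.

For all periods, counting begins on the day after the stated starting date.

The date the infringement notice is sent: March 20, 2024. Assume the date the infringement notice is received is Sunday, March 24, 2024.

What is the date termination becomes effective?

The last day of the cure period: 78 calendar days after March 20, 2024 is June 6, 2024.
The date termination becomes effective: June 6, 2024 + 54 days = July 30, 2024.

July 30, 2024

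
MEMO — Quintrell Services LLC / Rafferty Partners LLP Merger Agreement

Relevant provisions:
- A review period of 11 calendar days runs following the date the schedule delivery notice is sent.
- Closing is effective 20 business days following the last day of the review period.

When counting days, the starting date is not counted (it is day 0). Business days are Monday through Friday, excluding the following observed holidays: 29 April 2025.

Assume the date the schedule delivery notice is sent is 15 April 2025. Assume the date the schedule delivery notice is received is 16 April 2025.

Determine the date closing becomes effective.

26 May 2025

The last day of the review period: 11 calendar days after 15 April 2025 is 26 April 2025.
The date closing becomes effective: counting 20 business days from Saturday, 26 April 2025 (Apr 28, Apr 30, May 1, May 2, …, May 22, May 23, May 26, skipping weekends and the listed holiday on Apr 29) reaches Monday, 26 May 2025.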